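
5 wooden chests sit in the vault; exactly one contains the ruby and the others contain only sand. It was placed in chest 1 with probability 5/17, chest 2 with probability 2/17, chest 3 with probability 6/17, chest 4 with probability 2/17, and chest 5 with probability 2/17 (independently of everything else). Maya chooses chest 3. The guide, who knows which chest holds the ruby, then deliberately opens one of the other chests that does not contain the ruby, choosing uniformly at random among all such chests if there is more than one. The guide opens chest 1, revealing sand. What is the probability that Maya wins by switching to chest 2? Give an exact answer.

4/21

Apply Bayes' rule, conditioning on where the ruby actually is.
If it is in chest 1 (prior 5/17): the guide opened chest 1, so this case is ruled out; weight (5/17)·0 = 0.
If it is in any of chests 2, 4, and 5 (prior 2/17 each): the guide has 3 equally likely choices, so probability 1/3; weight (2/17)·(1/3) = 2/51 each.
If it is in chest 3 (prior 6/17): the guide has 4 equally likely choices, so probability 1/4; weight (6/17)·(1/4) = 3/34.
The weights sum to 7/34.
So P(the ruby in chest 2 | the guide opened chest 1) = (2/51) / (7/34) = 4/21.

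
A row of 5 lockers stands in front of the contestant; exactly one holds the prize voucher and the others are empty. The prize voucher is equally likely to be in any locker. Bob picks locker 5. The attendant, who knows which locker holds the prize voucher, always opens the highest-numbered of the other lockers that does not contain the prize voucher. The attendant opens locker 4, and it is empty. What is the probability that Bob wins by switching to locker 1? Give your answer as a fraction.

1/4

Apply Bayes' rule, conditioning on where the prize voucher actually is.
If it is in any of lockers 1, 2, 3, and 5 (prior 1/5 each): locker 4 is the highest-numbered option available, probability 1; weight (1/5)·1 = 1/5 each.
If it is in locker 4 (prior 1/5): the attendant opened locker 4, so this case is ruled out; weight (1/5)·0 = 0.
The weights sum to 4/5.
So P(the prize voucher in locker 1 | the attendant opened locker 4) = (1/5) / (4/5) = 1/4.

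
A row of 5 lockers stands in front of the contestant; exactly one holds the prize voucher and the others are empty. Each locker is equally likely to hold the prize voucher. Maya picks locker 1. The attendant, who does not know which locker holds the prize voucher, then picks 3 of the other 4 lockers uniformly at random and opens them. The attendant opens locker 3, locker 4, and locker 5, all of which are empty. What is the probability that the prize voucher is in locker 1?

Condition on the true location of the prize voucher.
If it is in either of lockers 1 and 2 (prior 1/5 each): the attendant picks exactly this set with probability 1/4 regardless, and none is the prize; weight (1/5)·(1/4) = 1/20 each.
If it is in any of lockers 3, 4, and 5 (prior 1/5 each): that locker was opened and seen not to hold the prize — ruled out; weight (1/5)·0 = 0 each.
The weights sum to 1/10.
So P(the prize voucher in locker 1 | the attendant opened locker 3, locker 4, and locker 5) = (1/20) / (1/10) = 1/2.

1/2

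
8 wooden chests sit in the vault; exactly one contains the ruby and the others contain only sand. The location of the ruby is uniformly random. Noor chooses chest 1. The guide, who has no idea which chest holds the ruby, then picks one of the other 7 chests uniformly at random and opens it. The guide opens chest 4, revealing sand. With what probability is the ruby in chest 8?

1/7

Consider each possible location of the ruby in turn.
If it is in any of chests 1, 2, 3, 5, 6, 7, and 8 (prior 1/8 each): the guide picks chest 4 with probability 1/7 regardless, and it is not the prize; weight (1/8)·(1/7) = 1/56 each.
If it is in chest 4 (prior 1/8): the guide opened chest 4, so this case is ruled out; weight (1/8)·0 = 0.
The weights sum to 1/8.
So P(the ruby in chest 8 | the guide opened chest 4) = (1/56) / (1/8) = 1/7.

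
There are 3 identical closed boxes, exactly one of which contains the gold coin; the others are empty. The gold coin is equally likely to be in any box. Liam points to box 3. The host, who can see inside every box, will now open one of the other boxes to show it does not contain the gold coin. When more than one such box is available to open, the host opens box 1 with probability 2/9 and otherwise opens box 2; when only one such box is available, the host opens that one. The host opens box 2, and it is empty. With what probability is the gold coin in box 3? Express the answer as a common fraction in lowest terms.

7/16

Apply Bayes' rule, conditioning on where the gold coin actually is.
If it is in box 1 (prior 1/3): only box 2 is available, probability 1; weight (1/3)·1 = 1/3.
If it is in box 2 (prior 1/3): the host opened box 2, so this case is ruled out; weight (1/3)·0 = 0.
If it is in box 3 (prior 1/3): box 1 is available but not opened, probability 7/9; weight (1/3)·(7/9) = 7/27.
The weights sum to 16/27.
So P(the gold coin in box 3 | the host opened box 2) = (7/27) / (16/27) = 7/16.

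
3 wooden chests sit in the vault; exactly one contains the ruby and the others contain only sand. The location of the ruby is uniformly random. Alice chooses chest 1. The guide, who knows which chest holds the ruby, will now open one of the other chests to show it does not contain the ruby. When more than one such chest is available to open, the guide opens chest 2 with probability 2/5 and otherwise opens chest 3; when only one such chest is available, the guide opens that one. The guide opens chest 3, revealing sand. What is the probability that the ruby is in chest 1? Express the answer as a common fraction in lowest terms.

3/8

Consider each possible location of the ruby in turn.
If it is in chest 1 (prior 1/3): chest 2 is available but not opened, probability 3/5; weight (1/3)·(3/5) = 1/5.
If it is in chest 2 (prior 1/3): only chest 3 is available, probability 1; weight (1/3)·1 = 1/3.
If it is in chest 3 (prior 1/3): the guide opened chest 3, so this case is ruled out; weight (1/3)·0 = 0.
The weights sum to 8/15.
So P(the ruby in chest 1 | the guide opened chest 3) = (1/5) / (8/15) = 3/8.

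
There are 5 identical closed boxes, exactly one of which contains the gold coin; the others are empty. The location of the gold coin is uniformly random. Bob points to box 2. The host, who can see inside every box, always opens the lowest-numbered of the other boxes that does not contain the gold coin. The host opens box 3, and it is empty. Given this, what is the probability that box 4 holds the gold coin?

0

Consider each possible location of the gold coin in turn.
If it is in box 1 (prior 1/5): box 3 is the lowest-numbered option available, probability 1; weight (1/5)·1 = 1/5.
If it is in any of boxes 2, 4, and 5 (prior 1/5 each): the host would have opened box 1 instead, probability 0; weight (1/5)·0 = 0 each.
If it is in box 3 (prior 1/5): the host opened box 3, so this case is ruled out; weight (1/5)·0 = 0.
The weights sum to 1/5.
So P(the gold coin in box 4 | the host opened box 3) = 0 / (1/5) = 0.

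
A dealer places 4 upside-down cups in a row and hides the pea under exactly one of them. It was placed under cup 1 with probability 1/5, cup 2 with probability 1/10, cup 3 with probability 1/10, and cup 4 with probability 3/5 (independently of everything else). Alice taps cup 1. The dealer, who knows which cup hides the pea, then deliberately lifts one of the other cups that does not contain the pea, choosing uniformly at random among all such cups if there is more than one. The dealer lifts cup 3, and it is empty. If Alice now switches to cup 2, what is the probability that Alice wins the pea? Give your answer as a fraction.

Consider each possible location of the pea in turn.
If it is under cup 1 (prior 1/5): the dealer has 3 equally likely choices, so probability 1/3; weight (1/5)·(1/3) = 1/15.
If it is under cup 2 (prior 1/10): the dealer has 2 equally likely choices, so probability 1/2; weight (1/10)·(1/2) = 1/20.
If it is under cup 3 (prior 1/10): the dealer opened cup 3, so this case is ruled out; weight (1/10)·0 = 0.
If it is under cup 4 (prior 3/5): the dealer has 2 equally likely choices, so probability 1/2; weight (3/5)·(1/2) = 3/10.
The weights sum to 5/12.
So P(the pea under cup 2 | the dealer opened cup 3) = (1/20) / (5/12) = 3/25.

3/25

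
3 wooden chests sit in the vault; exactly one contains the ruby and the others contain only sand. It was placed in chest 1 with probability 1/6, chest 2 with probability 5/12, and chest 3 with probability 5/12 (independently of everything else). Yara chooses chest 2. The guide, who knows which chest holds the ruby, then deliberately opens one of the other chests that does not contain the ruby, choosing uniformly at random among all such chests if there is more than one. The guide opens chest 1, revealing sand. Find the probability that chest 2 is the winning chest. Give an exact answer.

1/3

Consider each possible location of the ruby in turn.
If it is in chest 1 (prior 1/6): the guide opened chest 1, so this case is ruled out; weight (1/6)·0 = 0.
If it is in chest 2 (prior 5/12): the guide has 2 equally likely choices, so probability 1/2; weight (5/12)·(1/2) = 5/24.
If it is in chest 3 (prior 5/12): the guide has no choice, probability 1; weight (5/12)·1 = 5/12.
The weights sum to 5/8.
So P(the ruby in chest 2 | the guide opened chest 1) = (5/24) / (5/8) = 1/3.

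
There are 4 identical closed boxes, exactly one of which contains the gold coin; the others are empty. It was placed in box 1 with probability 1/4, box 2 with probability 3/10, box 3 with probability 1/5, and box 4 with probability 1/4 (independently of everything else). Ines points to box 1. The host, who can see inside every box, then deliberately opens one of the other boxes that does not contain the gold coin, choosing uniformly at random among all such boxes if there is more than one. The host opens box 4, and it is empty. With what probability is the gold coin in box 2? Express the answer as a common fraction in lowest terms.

Apply Bayes' rule, conditioning on where the gold coin actually is.
If it is in box 1 (prior 1/4): the host has 3 equally likely choices, so probability 1/3; weight (1/4)·(1/3) = 1/12.
If it is in box 2 (prior 3/10): the host has 2 equally likely choices, so probability 1/2; weight (3/10)·(1/2) = 3/20.
If it is in box 3 (prior 1/5): the host has 2 equally likely choices, so probability 1/2; weight (1/5)·(1/2) = 1/10.
If it is in box 4 (prior 1/4): the host opened box 4, so this case is ruled out; weight (1/4)·0 = 0.
The weights sum to 1/3.
So P(the gold coin in box 2 | the host opened box 4) = (3/20) / (1/3) = 9/20.

9/20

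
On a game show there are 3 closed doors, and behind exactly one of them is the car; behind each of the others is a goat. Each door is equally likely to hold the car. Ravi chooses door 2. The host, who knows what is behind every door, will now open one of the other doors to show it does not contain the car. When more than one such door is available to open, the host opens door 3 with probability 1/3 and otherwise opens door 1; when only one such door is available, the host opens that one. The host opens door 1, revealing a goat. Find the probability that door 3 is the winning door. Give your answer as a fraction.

3/5

Consider each possible location of the car in turn.
If it is behind door 1 (prior 1/3): the host opened door 1, so this case is ruled out; weight (1/3)·0 = 0.
If it is behind door 2 (prior 1/3): door 3 is available but not opened, probability 2/3; weight (1/3)·(2/3) = 2/9.
If it is behind door 3 (prior 1/3): only door 1 is available, probability 1; weight (1/3)·1 = 1/3.
The weights sum to 5/9.
So P(the car behind door 3 | the host opened door 1) = (1/3) / (5/9) = 3/5.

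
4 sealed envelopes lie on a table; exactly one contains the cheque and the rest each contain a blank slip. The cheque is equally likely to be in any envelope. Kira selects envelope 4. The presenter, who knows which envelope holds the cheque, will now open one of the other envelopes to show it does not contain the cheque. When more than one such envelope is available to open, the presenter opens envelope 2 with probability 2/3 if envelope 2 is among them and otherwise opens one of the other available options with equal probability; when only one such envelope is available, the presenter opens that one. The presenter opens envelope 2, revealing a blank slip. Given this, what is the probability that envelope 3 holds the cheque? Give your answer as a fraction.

1/3

Condition on the true location of the cheque.
If it is in any of envelopes 1, 3, and 4 (prior 1/4 each): envelope 2 is available, opened with probability 2/3; weight (1/4)·(2/3) = 1/6 each.
If it is in envelope 2 (prior 1/4): the presenter opened envelope 2, so this case is ruled out; weight (1/4)·0 = 0.
The weights sum to 1/2.
So P(the cheque in envelope 3 | the presenter opened envelope 2) = (1/6) / (1/2) = 1/3.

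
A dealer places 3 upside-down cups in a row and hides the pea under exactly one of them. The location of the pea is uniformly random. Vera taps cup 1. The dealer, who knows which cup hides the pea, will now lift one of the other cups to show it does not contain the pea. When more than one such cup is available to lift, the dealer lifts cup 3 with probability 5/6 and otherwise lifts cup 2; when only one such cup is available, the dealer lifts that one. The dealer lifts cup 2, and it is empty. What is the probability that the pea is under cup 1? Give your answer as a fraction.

1/7

Consider each possible location of the pea in turn.
If it is under cup 1 (prior 1/3): cup 3 is available but not opened, probability 1/6; weight (1/3)·(1/6) = 1/18.
If it is under cup 2 (prior 1/3): the dealer opened cup 2, so this case is ruled out; weight (1/3)·0 = 0.
If it is under cup 3 (prior 1/3): only cup 2 is available, probability 1; weight (1/3)·1 = 1/3.
The weights sum to 7/18.
So P(the pea under cup 1 | the dealer opened cup 2) = (1/18) / (7/18) = 1/7.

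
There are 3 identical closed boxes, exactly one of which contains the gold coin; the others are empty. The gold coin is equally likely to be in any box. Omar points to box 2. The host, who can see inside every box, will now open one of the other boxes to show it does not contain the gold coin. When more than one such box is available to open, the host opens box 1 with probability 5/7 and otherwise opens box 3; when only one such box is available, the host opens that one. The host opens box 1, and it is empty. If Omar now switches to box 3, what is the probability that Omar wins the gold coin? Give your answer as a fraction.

7/12

Consider each possible location of the gold coin in turn.
If it is in box 1 (prior 1/3): the host opened box 1, so this case is ruled out; weight (1/3)·0 = 0.
If it is in box 2 (prior 1/3): box 1 is available, opened with probability 5/7; weight (1/3)·(5/7) = 5/21.
If it is in box 3 (prior 1/3): only box 1 is available, probability 1; weight (1/3)·1 = 1/3.
The weights sum to 4/7.
So P(the gold coin in box 3 | the host opened box 1) = (1/3) / (4/7) = 7/12.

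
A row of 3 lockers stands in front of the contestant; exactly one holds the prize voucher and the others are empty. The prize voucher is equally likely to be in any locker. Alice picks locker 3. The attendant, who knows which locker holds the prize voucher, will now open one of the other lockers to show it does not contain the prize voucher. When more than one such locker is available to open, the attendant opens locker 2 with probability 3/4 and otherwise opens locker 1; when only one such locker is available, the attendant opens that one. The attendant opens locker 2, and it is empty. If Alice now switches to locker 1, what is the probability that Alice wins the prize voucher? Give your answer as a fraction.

4/7

Apply Bayes' rule, conditioning on where the prize voucher actually is.
If it is in locker 1 (prior 1/3): only locker 2 is available, probability 1; weight (1/3)·1 = 1/3.
If it is in locker 2 (prior 1/3): the attendant opened locker 2, so this case is ruled out; weight (1/3)·0 = 0.
If it is in locker 3 (prior 1/3): locker 2 is available, opened with probability 3/4; weight (1/3)·(3/4) = 1/4.
The weights sum to 7/12.
So P(the prize voucher in locker 1 | the attendant opened locker 2) = (1/3) / (7/12) = 4/7.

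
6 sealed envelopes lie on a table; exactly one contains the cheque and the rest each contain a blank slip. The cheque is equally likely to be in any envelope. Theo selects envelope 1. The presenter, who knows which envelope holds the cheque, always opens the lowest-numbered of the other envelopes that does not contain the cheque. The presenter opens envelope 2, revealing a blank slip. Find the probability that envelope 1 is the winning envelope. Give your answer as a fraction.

1/5

Consider each possible location of the cheque in turn.
If it is in any of envelopes 1, 3, 4, 5, and 6 (prior 1/6 each): envelope 2 is the lowest-numbered option available, probability 1; weight (1/6)·1 = 1/6 each.
If it is in envelope 2 (prior 1/6): the presenter opened envelope 2, so this case is ruled out; weight (1/6)·0 = 0.
The weights sum to 5/6.
So P(the cheque in envelope 1 | the presenter opened envelope 2) = (1/6) / (5/6) = 1/5.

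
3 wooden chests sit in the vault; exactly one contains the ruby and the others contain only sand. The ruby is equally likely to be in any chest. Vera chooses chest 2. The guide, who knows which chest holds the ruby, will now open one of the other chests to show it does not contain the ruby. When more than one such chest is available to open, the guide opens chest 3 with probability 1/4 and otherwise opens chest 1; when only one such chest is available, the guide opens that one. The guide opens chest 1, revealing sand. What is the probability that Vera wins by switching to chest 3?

Condition on the true location of the ruby.
If it is in chest 1 (prior 1/3): the guide opened chest 1, so this case is ruled out; weight (1/3)·0 = 0.
If it is in chest 2 (prior 1/3): chest 3 is available but not opened, probability 3/4; weight (1/3)·(3/4) = 1/4.
If it is in chest 3 (prior 1/3): only chest 1 is available, probability 1; weight (1/3)·1 = 1/3.
The weights sum to 7/12.
So P(the ruby in chest 3 | the guide opened chest 1) = (1/3) / (7/12) = 4/7.

4/7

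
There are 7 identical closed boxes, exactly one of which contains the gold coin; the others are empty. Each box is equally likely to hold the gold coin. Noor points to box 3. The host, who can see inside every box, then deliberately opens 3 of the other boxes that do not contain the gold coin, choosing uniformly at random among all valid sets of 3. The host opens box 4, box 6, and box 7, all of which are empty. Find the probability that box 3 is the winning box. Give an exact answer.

Condition on the true location of the gold coin.
If it is in any of boxes 1, 2, and 5 (prior 1/7 each): the host has 10 equally likely choices, so probability 1/10; weight (1/7)·(1/10) = 1/70 each.
If it is in box 3 (prior 1/7): the host has 20 equally likely choices, so probability 1/20; weight (1/7)·(1/20) = 1/140.
If it is in any of boxes 4, 6, and 7 (prior 1/7 each): that box was opened and seen not to hold the prize — ruled out; weight (1/7)·0 = 0 each.
The weights sum to 1/20.
So P(the gold coin in box 3 | the host opened box 4, box 6, and box 7) = (1/140) / (1/20) = 1/7.

1/7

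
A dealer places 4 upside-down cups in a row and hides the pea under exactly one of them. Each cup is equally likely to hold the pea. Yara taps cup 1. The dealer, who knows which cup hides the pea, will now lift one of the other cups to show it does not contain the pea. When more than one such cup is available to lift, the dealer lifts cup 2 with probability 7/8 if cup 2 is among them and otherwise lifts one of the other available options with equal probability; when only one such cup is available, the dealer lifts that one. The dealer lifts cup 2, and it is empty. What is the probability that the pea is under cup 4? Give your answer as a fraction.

1/3

Condition on the true location of the pea.
If it is under any of cups 1, 3, and 4 (prior 1/4 each): cup 2 is available, opened with probability 7/8; weight (1/4)·(7/8) = 7/32 each.
If it is under cup 2 (prior 1/4): the dealer opened cup 2, so this case is ruled out; weight (1/4)·0 = 0.
The weights sum to 21/32.
So P(the pea under cup 4 | the dealer opened cup 2) = (7/32) / (21/32) = 1/3.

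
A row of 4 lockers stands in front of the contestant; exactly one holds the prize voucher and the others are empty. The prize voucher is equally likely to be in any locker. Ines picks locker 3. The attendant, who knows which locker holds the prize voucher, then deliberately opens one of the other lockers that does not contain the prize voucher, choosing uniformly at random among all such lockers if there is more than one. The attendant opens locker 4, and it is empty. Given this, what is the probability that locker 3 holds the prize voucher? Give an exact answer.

Apply Bayes' rule, conditioning on where the prize voucher actually is.
If it is in either of lockers 1 and 2 (prior 1/4 each): the attendant has 2 equally likely choices, so probability 1/2; weight (1/4)·(1/2) = 1/8 each.
If it is in locker 3 (prior 1/4): the attendant has 3 equally likely choices, so probability 1/3; weight (1/4)·(1/3) = 1/12.
If it is in locker 4 (prior 1/4): the attendant opened locker 4, so this case is ruled out; weight (1/4)·0 = 0.
The weights sum to 1/3.
So P(the prize voucher in locker 3 | the attendant opened locker 4) = (1/12) / (1/3) = 1/4.

1/4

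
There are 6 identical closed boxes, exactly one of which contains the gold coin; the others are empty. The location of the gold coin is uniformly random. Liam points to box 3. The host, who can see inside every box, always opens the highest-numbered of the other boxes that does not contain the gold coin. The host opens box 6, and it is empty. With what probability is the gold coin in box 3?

1/5

Apply Bayes' rule, conditioning on where the gold coin actually is.
If it is in any of boxes 1, 2, 3, 4, and 5 (prior 1/6 each): box 6 is the highest-numbered option available, probability 1; weight (1/6)·1 = 1/6 each.
If it is in box 6 (prior 1/6): the host opened box 6, so this case is ruled out; weight (1/6)·0 = 0.
The weights sum to 5/6.
So P(the gold coin in box 3 | the host opened box 6) = (1/6) / (5/6) = 1/5.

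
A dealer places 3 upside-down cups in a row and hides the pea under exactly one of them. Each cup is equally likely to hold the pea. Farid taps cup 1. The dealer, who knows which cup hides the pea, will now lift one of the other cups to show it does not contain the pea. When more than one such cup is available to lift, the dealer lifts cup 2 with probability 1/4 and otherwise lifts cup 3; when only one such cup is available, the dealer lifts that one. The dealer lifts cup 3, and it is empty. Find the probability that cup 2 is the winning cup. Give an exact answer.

4/7

Consider each possible location of the pea in turn.
If it is under cup 1 (prior 1/3): cup 2 is available but not opened, probability 3/4; weight (1/3)·(3/4) = 1/4.
If it is under cup 2 (prior 1/3): only cup 3 is available, probability 1; weight (1/3)·1 = 1/3.
If it is under cup 3 (prior 1/3): the dealer opened cup 3, so this case is ruled out; weight (1/3)·0 = 0.
The weights sum to 7/12.
So P(the pea under cup 2 | the dealer opened cup 3) = (1/3) / (7/12) = 4/7.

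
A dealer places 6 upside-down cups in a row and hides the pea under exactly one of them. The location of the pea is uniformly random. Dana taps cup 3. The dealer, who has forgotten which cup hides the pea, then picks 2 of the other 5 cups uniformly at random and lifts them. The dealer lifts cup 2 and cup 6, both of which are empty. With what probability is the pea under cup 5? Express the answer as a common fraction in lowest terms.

Because the dealer chose which cups to lift without knowing where the pea is, the choice is independent of the prize location. Learning that none of the 2 opened cups holds the pea simply rules out those 2 locations and leaves the remaining 4 cups still equally likely by symmetry.
So P(the pea under cup 5) = 1/4.

1/4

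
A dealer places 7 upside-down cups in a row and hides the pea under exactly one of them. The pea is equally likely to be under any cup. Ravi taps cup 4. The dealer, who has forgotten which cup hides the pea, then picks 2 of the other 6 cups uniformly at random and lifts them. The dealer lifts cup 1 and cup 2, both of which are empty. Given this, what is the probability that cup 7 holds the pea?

1/5

Condition on the true location of the pea.
If it is under either of cups 1 and 2 (prior 1/7 each): that cup was opened and seen not to hold the prize — ruled out; weight (1/7)·0 = 0 each.
If it is under any of cups 3, 4, 5, 6, and 7 (prior 1/7 each): the dealer picks exactly this set with probability 1/15 regardless, and none is the prize; weight (1/7)·(1/15) = 1/105 each.
The weights sum to 1/21.
So P(the pea under cup 7 | the dealer opened cup 1 and cup 2) = (1/105) / (1/21) = 1/5.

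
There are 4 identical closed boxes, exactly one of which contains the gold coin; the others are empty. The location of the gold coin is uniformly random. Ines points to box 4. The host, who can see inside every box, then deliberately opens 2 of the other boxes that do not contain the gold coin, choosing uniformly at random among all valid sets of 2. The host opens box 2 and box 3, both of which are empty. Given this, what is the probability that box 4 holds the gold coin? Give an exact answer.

Consider each possible location of the gold coin in turn.
If it is in box 1 (prior 1/4): the host has no choice, probability 1; weight (1/4)·1 = 1/4.
If it is in either of boxes 2 and 3 (prior 1/4 each): that box was opened and seen not to hold the prize — ruled out; weight (1/4)·0 = 0 each.
If it is in box 4 (prior 1/4): the host has 3 equally likely choices, so probability 1/3; weight (1/4)·(1/3) = 1/12.
The weights sum to 1/3.
So P(the gold coin in box 4 | the host opened box 2 and box 3) = (1/12) / (1/3) = 1/4.

1/4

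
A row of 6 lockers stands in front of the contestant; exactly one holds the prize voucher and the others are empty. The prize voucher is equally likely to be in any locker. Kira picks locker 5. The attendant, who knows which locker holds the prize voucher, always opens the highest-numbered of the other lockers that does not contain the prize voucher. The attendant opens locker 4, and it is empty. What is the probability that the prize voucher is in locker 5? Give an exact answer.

0

Condition on the true location of the prize voucher.
If it is in any of lockers 1, 2, 3, and 5 (prior 1/6 each): the attendant would have opened locker 6 instead, probability 0; weight (1/6)·0 = 0 each.
If it is in locker 4 (prior 1/6): the attendant opened locker 4, so this case is ruled out; weight (1/6)·0 = 0.
If it is in locker 6 (prior 1/6): locker 4 is the highest-numbered option available, probability 1; weight (1/6)·1 = 1/6.
The weights sum to 1/6.
So P(the prize voucher in locker 5 | the attendant opened locker 4) = 0 / (1/6) = 0.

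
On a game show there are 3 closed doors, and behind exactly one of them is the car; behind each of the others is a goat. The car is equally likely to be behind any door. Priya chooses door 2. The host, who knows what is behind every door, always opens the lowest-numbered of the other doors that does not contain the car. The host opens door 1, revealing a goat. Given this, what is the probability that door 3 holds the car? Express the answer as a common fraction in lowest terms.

1/2

Apply Bayes' rule, conditioning on where the car actually is.
If it is behind door 1 (prior 1/3): the host opened door 1, so this case is ruled out; weight (1/3)·0 = 0.
If it is behind either of doors 2 and 3 (prior 1/3 each): door 1 is the lowest-numbered option available, probability 1; weight (1/3)·1 = 1/3 each.
The weights sum to 2/3.
So P(the car behind door 3 | the host opened door 1) = (1/3) / (2/3) = 1/2.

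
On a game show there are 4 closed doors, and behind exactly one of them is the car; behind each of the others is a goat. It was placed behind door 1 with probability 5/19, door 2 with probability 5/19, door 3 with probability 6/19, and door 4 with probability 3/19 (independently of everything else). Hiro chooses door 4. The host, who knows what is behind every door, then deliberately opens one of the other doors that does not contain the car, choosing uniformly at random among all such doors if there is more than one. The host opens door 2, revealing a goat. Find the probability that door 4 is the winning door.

Condition on the true location of the car.
If it is behind door 1 (prior 5/19): the host has 2 equally likely choices, so probability 1/2; weight (5/19)·(1/2) = 5/38.
If it is behind door 2 (prior 5/19): the host opened door 2, so this case is ruled out; weight (5/19)·0 = 0.
If it is behind door 3 (prior 6/19): the host has 2 equally likely choices, so probability 1/2; weight (6/19)·(1/2) = 3/19.
If it is behind door 4 (prior 3/19): the host has 3 equally likely choices, so probability 1/3; weight (3/19)·(1/3) = 1/19.
The weights sum to 13/38.
So P(the car behind door 4 | the host opened door 2) = (1/19) / (13/38) = 2/13.

2/13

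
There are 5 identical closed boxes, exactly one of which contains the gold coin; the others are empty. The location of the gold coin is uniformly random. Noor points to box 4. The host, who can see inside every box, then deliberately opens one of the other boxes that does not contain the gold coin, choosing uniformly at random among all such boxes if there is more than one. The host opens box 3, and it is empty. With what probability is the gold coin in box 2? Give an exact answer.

Apply Bayes' rule, conditioning on where the gold coin actually is.
If it is in any of boxes 1, 2, and 5 (prior 1/5 each): the host has 3 equally likely choices, so probability 1/3; weight (1/5)·(1/3) = 1/15 each.
If it is in box 3 (prior 1/5): the host opened box 3, so this case is ruled out; weight (1/5)·0 = 0.
If it is in box 4 (prior 1/5): the host has 4 equally likely choices, so probability 1/4; weight (1/5)·(1/4) = 1/20.
The weights sum to 1/4.
So P(the gold coin in box 2 | the host opened box 3) = (1/15) / (1/4) = 4/15.

4/15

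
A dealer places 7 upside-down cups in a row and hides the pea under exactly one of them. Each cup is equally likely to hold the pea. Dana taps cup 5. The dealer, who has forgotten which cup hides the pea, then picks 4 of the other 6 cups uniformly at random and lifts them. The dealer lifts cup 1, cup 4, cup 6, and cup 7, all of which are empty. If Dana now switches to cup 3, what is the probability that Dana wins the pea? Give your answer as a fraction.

Consider each possible location of the pea in turn.
If it is under any of cups 1, 4, 6, and 7 (prior 1/7 each): that cup was opened and seen not to hold the prize — ruled out; weight (1/7)·0 = 0 each.
If it is under any of cups 2, 3, and 5 (prior 1/7 each): the dealer picks exactly this set with probability 1/15 regardless, and none is the prize; weight (1/7)·(1/15) = 1/105 each.
The weights sum to 1/35.
So P(the pea under cup 3 | the dealer opened cup 1, cup 4, cup 6, and cup 7) = (1/105) / (1/35) = 1/3.

1/3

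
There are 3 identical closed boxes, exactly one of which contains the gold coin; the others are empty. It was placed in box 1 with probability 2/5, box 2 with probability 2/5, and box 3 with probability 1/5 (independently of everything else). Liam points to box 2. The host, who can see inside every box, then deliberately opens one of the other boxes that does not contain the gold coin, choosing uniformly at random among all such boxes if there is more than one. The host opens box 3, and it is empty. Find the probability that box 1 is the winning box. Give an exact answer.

Condition on the true location of the gold coin.
If it is in box 1 (prior 2/5): the host has no choice, probability 1; weight (2/5)·1 = 2/5.
If it is in box 2 (prior 2/5): the host has 2 equally likely choices, so probability 1/2; weight (2/5)·(1/2) = 1/5.
If it is in box 3 (prior 1/5): the host opened box 3, so this case is ruled out; weight (1/5)·0 = 0.
The weights sum to 3/5.
So P(the gold coin in box 1 | the host opened box 3) = (2/5) / (3/5) = 2/3.

2/3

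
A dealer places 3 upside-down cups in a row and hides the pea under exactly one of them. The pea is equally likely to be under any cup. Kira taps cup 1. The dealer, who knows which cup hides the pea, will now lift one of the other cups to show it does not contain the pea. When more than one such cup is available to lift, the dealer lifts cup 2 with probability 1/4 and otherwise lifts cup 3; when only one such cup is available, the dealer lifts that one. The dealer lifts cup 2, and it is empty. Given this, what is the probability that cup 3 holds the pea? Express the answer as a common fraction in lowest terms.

Condition on the true location of the pea.
If it is under cup 1 (prior 1/3): cup 2 is available, opened with probability 1/4; weight (1/3)·(1/4) = 1/12.
If it is under cup 2 (prior 1/3): the dealer opened cup 2, so this case is ruled out; weight (1/3)·0 = 0.
If it is under cup 3 (prior 1/3): only cup 2 is available, probability 1; weight (1/3)·1 = 1/3.
The weights sum to 5/12.
So P(the pea under cup 3 | the dealer opened cup 2) = (1/3) / (5/12) = 4/5.

4/5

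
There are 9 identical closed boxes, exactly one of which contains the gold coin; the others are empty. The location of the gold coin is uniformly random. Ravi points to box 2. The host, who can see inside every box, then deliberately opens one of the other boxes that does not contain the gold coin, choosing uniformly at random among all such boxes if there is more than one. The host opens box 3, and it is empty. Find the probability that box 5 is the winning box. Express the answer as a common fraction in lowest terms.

Apply Bayes' rule, conditioning on where the gold coin actually is.
If it is in any of boxes 1, 4, 5, 6, 7, 8, and 9 (prior 1/9 each): the host has 7 equally likely choices, so probability 1/7; weight (1/9)·(1/7) = 1/63 each.
If it is in box 2 (prior 1/9): the host has 8 equally likely choices, so probability 1/8; weight (1/9)·(1/8) = 1/72.
If it is in box 3 (prior 1/9): the host opened box 3, so this case is ruled out; weight (1/9)·0 = 0.
The weights sum to 1/8.
So P(the gold coin in box 5 | the host opened box 3) = (1/63) / (1/8) = 8/63.

8/63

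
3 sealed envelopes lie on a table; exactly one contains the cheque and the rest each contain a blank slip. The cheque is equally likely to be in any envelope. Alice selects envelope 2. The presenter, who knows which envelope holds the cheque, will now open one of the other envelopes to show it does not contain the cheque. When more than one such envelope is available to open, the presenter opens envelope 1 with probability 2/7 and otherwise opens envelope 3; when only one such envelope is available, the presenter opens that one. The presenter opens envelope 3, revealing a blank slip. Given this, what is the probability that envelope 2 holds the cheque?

5/12

Consider each possible location of the cheque in turn.
If it is in envelope 1 (prior 1/3): only envelope 3 is available, probability 1; weight (1/3)·1 = 1/3.
If it is in envelope 2 (prior 1/3): envelope 1 is available but not opened, probability 5/7; weight (1/3)·(5/7) = 5/21.
If it is in envelope 3 (prior 1/3): the presenter opened envelope 3, so this case is ruled out; weight (1/3)·0 = 0.
The weights sum to 4/7.
So P(the cheque in envelope 2 | the presenter opened envelope 3) = (5/21) / (4/7) = 5/12.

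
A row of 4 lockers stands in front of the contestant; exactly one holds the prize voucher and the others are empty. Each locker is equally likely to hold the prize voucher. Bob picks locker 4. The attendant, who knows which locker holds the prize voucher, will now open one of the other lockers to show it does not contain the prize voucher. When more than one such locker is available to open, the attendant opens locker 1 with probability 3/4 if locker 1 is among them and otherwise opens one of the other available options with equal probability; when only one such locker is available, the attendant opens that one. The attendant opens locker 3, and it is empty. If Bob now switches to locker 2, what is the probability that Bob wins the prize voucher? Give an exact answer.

2/7

Apply Bayes' rule, conditioning on where the prize voucher actually is.
If it is in locker 1 (prior 1/4): locker 1 holds the prize so is unavailable; the attendant chooses uniformly among the 2 others, probability 1/2; weight (1/4)·(1/2) = 1/8.
If it is in locker 2 (prior 1/4): locker 1 is available but not opened, probability 1/4; weight (1/4)·(1/4) = 1/16.
If it is in locker 3 (prior 1/4): the attendant opened locker 3, so this case is ruled out; weight (1/4)·0 = 0.
If it is in locker 4 (prior 1/4): locker 1 is available but not opened; locker 3 gets probability (1 − 3/4)/2 = 1/8; weight (1/4)·(1/8) = 1/32.
The weights sum to 7/32.
So P(the prize voucher in locker 2 | the attendant opened locker 3) = (1/16) / (7/32) = 2/7.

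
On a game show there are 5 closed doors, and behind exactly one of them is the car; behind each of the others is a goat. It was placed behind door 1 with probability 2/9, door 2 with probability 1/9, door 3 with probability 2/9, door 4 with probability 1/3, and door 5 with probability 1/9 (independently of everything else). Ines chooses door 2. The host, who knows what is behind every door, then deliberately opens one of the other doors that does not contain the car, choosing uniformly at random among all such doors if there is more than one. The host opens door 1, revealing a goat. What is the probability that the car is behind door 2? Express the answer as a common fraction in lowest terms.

Consider each possible location of the car in turn.
If it is behind door 1 (prior 2/9): the host opened door 1, so this case is ruled out; weight (2/9)·0 = 0.
If it is behind door 2 (prior 1/9): the host has 4 equally likely choices, so probability 1/4; weight (1/9)·(1/4) = 1/36.
If it is behind door 3 (prior 2/9): the host has 3 equally likely choices, so probability 1/3; weight (2/9)·(1/3) = 2/27.
If it is behind door 4 (prior 1/3): the host has 3 equally likely choices, so probability 1/3; weight (1/3)·(1/3) = 1/9.
If it is behind door 5 (prior 1/9): the host has 3 equally likely choices, so probability 1/3; weight (1/9)·(1/3) = 1/27.
The weights sum to 1/4.
So P(the car behind door 2 | the host opened door 1) = (1/36) / (1/4) = 1/9.

1/9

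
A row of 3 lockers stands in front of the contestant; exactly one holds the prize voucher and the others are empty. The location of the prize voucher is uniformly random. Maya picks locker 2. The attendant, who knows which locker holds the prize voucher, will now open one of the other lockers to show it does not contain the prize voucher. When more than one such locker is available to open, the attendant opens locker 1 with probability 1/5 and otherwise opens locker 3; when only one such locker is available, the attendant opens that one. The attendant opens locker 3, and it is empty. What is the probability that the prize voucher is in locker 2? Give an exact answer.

4/9

Consider each possible location of the prize voucher in turn.
If it is in locker 1 (prior 1/3): only locker 3 is available, probability 1; weight (1/3)·1 = 1/3.
If it is in locker 2 (prior 1/3): locker 1 is available but not opened, probability 4/5; weight (1/3)·(4/5) = 4/15.
If it is in locker 3 (prior 1/3): the attendant opened locker 3, so this case is ruled out; weight (1/3)·0 = 0.
The weights sum to 3/5.
So P(the prize voucher in locker 2 | the attendant opened locker 3) = (4/15) / (3/5) = 4/9.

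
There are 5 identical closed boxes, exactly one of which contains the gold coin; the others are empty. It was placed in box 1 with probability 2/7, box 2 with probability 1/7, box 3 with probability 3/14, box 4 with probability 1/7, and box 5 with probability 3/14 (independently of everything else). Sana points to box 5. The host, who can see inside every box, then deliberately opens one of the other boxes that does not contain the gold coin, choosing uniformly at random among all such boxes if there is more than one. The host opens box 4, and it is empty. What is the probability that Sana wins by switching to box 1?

16/45

Consider each possible location of the gold coin in turn.
If it is in box 1 (prior 2/7): the host has 3 equally likely choices, so probability 1/3; weight (2/7)·(1/3) = 2/21.
If it is in box 2 (prior 1/7): the host has 3 equally likely choices, so probability 1/3; weight (1/7)·(1/3) = 1/21.
If it is in box 3 (prior 3/14): the host has 3 equally likely choices, so probability 1/3; weight (3/14)·(1/3) = 1/14.
If it is in box 4 (prior 1/7): the host opened box 4, so this case is ruled out; weight (1/7)·0 = 0.
If it is in box 5 (prior 3/14): the host has 4 equally likely choices, so probability 1/4; weight (3/14)·(1/4) = 3/56.
The weights sum to 15/56.
So P(the gold coin in box 1 | the host opened box 4) = (2/21) / (15/56) = 16/45.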